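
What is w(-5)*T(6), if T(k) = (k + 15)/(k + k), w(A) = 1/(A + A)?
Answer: -7/40 ≈ -0.17500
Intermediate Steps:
w(A) = 1/(2*A)
T(k) = (15 + k)/(2*k) (T(k) = (15 + k)/((2*k)) = (15 + k)*(1/(2*k)) = (15 + k)/(2*k))
w(-5)*T(6) = ((1/2)/(-5))*((1/2)*(15 + 6)/6) = ((1/2)*(-1/5))*((1/2)*(1/6)*21) = -1/10*7/4 = -7/40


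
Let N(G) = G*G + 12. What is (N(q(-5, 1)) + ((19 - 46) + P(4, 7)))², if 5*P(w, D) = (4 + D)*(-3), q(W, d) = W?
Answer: 289/25 ≈ 11.560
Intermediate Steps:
P(w, D) = -12/5 - 3*D/5 (P(w, D) = ((4 + D)*(-3))/5 = (-12 - 3*D)/5 = -12/5 - 3*D/5)
N(G) = 12 + G² (N(G) = G² + 12 = 12 + G²)
(N(q(-5, 1)) + ((19 - 46) + P(4, 7)))² = ((12 + (-5)²) + ((19 - 46) + (-12/5 - ⅗*7)))² = ((12 + 25) + (-27 + (-12/5 - 21/5)))² = (37 + (-27 - 33/5))² = (37 - 168/5)² = (17/5)² = 289/25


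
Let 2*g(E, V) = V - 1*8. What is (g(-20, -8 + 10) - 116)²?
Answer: 14161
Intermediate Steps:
g(E, V) = -4 + V/2 (g(E, V) = (V - 1*8)/2 = (V - 8)/2 = (-8 + V)/2 = -4 + V/2)
(g(-20, -8 + 10) - 116)² = ((-4 + (-8 + 10)/2) - 116)² = ((-4 + (½)*2) - 116)² = ((-4 + 1) - 116)² = (-3 - 116)² = (-119)² = 14161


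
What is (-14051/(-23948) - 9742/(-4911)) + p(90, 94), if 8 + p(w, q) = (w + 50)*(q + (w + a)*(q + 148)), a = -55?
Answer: 141007402063733/117608628 ≈ 1.1990e+6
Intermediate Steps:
p(w, q) = -8 + (50 + w)*(q + (-55 + w)*(148 + q)) (p(w, q) = -8 + (w + 50)*(q + (w - 55)*(q + 148)) = -8 + (50 + w)*(q + (-55 + w)*(148 + q)))
(-14051/(-23948) - 9742/(-4911)) + p(90, 94) = (-14051/(-23948) - 9742/(-4911)) + (-407008 - 2700*94 - 740*90 + 148*90**2 + 94*90**2 - 4*94*90) = (-14051*(-1/23948) - 9742*(-1/4911)) + (-407008 - 253800 - 66600 + 148*8100 + 94*8100 - 33840) = (14051/23948 + 9742/4911) + (-407008 - 253800 - 66600 + 1198800 + 761400 - 33840) = 302305877/117608628 + 1198952 = 141007402063733/117608628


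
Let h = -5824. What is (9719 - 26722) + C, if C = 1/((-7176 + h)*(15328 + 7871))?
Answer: -5127883761001/301587000 ≈ -17003.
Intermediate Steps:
C = -1/301587000 (C = 1/((-7176 - 5824)*(15328 + 7871)) = 1/(-13000*23199) = 1/(-301587000) = -1/301587000 ≈ -3.3158e-9)
(9719 - 26722) + C = (9719 - 26722) - 1/301587000 = -17003 - 1/301587000 = -5127883761001/301587000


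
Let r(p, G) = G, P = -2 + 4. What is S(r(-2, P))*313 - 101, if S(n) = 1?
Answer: 212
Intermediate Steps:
P = 2
S(r(-2, P))*313 - 101 = 1*313 - 101 = 313 - 101 = 212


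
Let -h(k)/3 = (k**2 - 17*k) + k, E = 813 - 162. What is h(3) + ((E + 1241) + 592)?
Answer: 2601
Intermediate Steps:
E = 651
h(k) = -3*k**2 + 48*k (h(k) = -3*((k**2 - 17*k) + k) = -3*(k**2 - 16*k) = -3*k**2 + 48*k)
h(3) + ((E + 1241) + 592) = 3*3*(16 - 1*3) + ((651 + 1241) + 592) = 3*3*(16 - 3) + (1892 + 592) = 3*3*13 + 2484 = 117 + 2484 = 2601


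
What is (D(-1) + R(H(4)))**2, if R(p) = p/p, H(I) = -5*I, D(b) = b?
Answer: 0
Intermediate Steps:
R(p) = 1
(D(-1) + R(H(4)))**2 = (-1 + 1)**2 = 0**2 = 0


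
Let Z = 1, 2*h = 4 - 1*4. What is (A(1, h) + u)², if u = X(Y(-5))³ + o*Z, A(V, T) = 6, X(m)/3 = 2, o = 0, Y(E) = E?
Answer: 49284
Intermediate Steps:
h = 0 (h = (4 - 1*4)/2 = (4 - 4)/2 = (½)*0 = 0)
X(m) = 6 (X(m) = 3*2 = 6)
u = 216 (u = 6³ + 0*1 = 216 + 0 = 216)
(A(1, h) + u)² = (6 + 216)² = 222² = 49284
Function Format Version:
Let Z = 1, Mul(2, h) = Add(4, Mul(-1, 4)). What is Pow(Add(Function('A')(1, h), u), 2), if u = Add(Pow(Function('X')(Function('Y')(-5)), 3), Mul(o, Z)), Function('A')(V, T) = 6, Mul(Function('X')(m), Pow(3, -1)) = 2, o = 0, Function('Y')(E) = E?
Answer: 49284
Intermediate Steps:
h = 0 (h = Mul(Rational(1, 2), Add(4, Mul(-1, 4))) = Mul(Rational(1, 2), Add(4, -4)) = Mul(Rational(1, 2), 0) = 0)
Function('X')(m) = 6 (Function('X')(m) = Mul(3, 2) = 6)
u = 216 (u = Add(Pow(6, 3), Mul(0, 1)) = Add(216, 0) = 216)
Pow(Add(Function('A')(1, h), u), 2) = Pow(Add(6, 216), 2) = Pow(222, 2) = 49284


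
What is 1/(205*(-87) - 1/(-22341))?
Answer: -22341/398451734 ≈ -5.6070e-5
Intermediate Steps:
1/(205*(-87) - 1/(-22341)) = 1/(-17835 - 1*(-1/22341)) = 1/(-17835 + 1/22341) = 1/(-398451734/22341) = -22341/398451734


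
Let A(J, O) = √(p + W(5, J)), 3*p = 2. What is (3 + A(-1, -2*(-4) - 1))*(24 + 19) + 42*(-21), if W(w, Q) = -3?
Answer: -753 + 43*I*√21/3 ≈ -753.0 + 65.684*I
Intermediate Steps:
p = ⅔ (p = (⅓)*2 = ⅔ ≈ 0.66667)
A(J, O) = I*√21/3 (A(J, O) = √(⅔ - 3) = √(-7/3) = I*√21/3)
(3 + A(-1, -2*(-4) - 1))*(24 + 19) + 42*(-21) = (3 + I*√21/3)*(24 + 19) + 42*(-21) = (3 + I*√21/3)*43 - 882 = (129 + 43*I*√21/3) - 882 = -753 + 43*I*√21/3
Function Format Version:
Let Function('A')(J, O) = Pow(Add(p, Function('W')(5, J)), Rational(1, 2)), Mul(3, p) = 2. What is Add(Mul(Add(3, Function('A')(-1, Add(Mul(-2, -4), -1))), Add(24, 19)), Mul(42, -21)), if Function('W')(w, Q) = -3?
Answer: Add(-753, Mul(Rational(43, 3), I, Pow(21, Rational(1, 2)))) ≈ Add(-753.00, Mul(65.684, I))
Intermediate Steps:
p = Rational(2, 3) (p = Mul(Rational(1, 3), 2) = Rational(2, 3) ≈ 0.66667)
Function('A')(J, O) = Mul(Rational(1, 3), I, Pow(21, Rational(1, 2))) (Function('A')(J, O) = Pow(Add(Rational(2, 3), -3), Rational(1, 2)) = Pow(Rational(-7, 3), Rational(1, 2)) = Mul(Rational(1, 3), I, Pow(21, Rational(1, 2))))
Add(Mul(Add(3, Function('A')(-1, Add(Mul(-2, -4), -1))), Add(24, 19)), Mul(42, -21)) = Add(Mul(Add(3, Mul(Rational(1, 3), I, Pow(21, Rational(1, 2)))), Add(24, 19)), Mul(42, -21)) = Add(Mul(Add(3, Mul(Rational(1, 3), I, Pow(21, Rational(1, 2)))), 43), -882) = Add(Add(129, Mul(Rational(43, 3), I, Pow(21, Rational(1, 2)))), -882) = Add(-753, Mul(Rational(43, 3), I, Pow(21, Rational(1, 2))))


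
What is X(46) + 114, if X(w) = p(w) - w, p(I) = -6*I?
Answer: -208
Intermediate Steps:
X(w) = -7*w (X(w) = -6*w - w = -7*w)
X(46) + 114 = -7*46 + 114 = -322 + 114 = -208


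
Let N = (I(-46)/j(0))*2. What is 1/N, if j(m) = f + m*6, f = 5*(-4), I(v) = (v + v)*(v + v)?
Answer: -5/4232 ≈ -0.0011815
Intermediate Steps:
I(v) = 4*v² (I(v) = (2*v)*(2*v) = 4*v²)
f = -20
j(m) = -20 + 6*m (j(m) = -20 + m*6 = -20 + 6*m)
N = -4232/5 (N = ((4*(-46)²)/(-20 + 6*0))*2 = ((4*2116)/(-20 + 0))*2 = (8464/(-20))*2 = (8464*(-1/20))*2 = -2116/5*2 = -4232/5 ≈ -846.40)
1/N = 1/(-4232/5) = -5/4232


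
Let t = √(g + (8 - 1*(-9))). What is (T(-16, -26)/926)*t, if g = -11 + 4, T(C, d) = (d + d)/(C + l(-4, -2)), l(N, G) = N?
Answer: 13*√10/4630 ≈ 0.0088790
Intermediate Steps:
T(C, d) = 2*d/(-4 + C) (T(C, d) = (d + d)/(C - 4) = (2*d)/(-4 + C) = 2*d/(-4 + C))
g = -7
t = √10 (t = √(-7 + (8 - 1*(-9))) = √(-7 + (8 + 9)) = √(-7 + 17) = √10 ≈ 3.1623)
(T(-16, -26)/926)*t = ((2*(-26)/(-4 - 16))/926)*√10 = ((2*(-26)/(-20))*(1/926))*√10 = ((2*(-26)*(-1/20))*(1/926))*√10 = ((13/5)*(1/926))*√10 = 13*√10/4630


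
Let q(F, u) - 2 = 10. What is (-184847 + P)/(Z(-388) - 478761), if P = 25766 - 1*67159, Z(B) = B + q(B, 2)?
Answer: 226240/479137 ≈ 0.47218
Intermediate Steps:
q(F, u) = 12 (q(F, u) = 2 + 10 = 12)
Z(B) = 12 + B (Z(B) = B + 12 = 12 + B)
P = -41393 (P = 25766 - 67159 = -41393)
(-184847 + P)/(Z(-388) - 478761) = (-184847 - 41393)/((12 - 388) - 478761) = -226240/(-376 - 478761) = -226240/(-479137) = -226240*(-1/479137) = 226240/479137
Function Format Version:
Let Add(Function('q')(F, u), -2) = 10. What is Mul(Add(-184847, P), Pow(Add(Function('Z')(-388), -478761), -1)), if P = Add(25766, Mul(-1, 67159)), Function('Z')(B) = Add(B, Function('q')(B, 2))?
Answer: Rational(226240, 479137) ≈ 0.47218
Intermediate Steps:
Function('q')(F, u) = 12 (Function('q')(F, u) = Add(2, 10) = 12)
Function('Z')(B) = Add(12, B) (Function('Z')(B) = Add(B, 12) = Add(12, B))
P = -41393 (P = Add(25766, -67159) = -41393)
Mul(Add(-184847, P), Pow(Add(Function('Z')(-388), -478761), -1)) = Mul(Add(-184847, -41393), Pow(Add(Add(12, -388), -478761), -1)) = Mul(-226240, Pow(Add(-376, -478761), -1)) = Mul(-226240, Pow(-479137, -1)) = Mul(-226240, Rational(-1, 479137)) = Rational(226240, 479137)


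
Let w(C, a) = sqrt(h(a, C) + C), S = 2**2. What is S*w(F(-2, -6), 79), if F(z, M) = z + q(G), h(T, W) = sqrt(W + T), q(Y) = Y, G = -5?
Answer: 4*sqrt(-7 + 6*sqrt(2)) ≈ 4.8749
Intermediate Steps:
S = 4
h(T, W) = sqrt(T + W)
F(z, M) = -5 + z (F(z, M) = z - 5 = -5 + z)
w(C, a) = sqrt(C + sqrt(C + a)) (w(C, a) = sqrt(sqrt(a + C) + C) = sqrt(sqrt(C + a) + C) = sqrt(C + sqrt(C + a)))
S*w(F(-2, -6), 79) = 4*sqrt((-5 - 2) + sqrt((-5 - 2) + 79)) = 4*sqrt(-7 + sqrt(-7 + 79)) = 4*sqrt(-7 + sqrt(72)) = 4*sqrt(-7 + 6*sqrt(2))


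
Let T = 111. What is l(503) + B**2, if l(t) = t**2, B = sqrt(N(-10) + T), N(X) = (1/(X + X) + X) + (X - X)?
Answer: 5062199/20 ≈ 2.5311e+5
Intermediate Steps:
N(X) = X + 1/(2*X) (N(X) = (1/(2*X) + X) + 0 = (X + 1/(2*X)) + 0 = X + 1/(2*X))
B = sqrt(10095)/10 (B = sqrt((-10 + (1/2)/(-10)) + 111) = sqrt((-10 + (1/2)*(-1/10)) + 111) = sqrt((-10 - 1/20) + 111) = sqrt(-201/20 + 111) = sqrt(2019/20) = sqrt(10095)/10 ≈ 10.047)
l(503) + B**2 = 503**2 + (sqrt(10095)/10)**2 = 253009 + 2019/20 = 5062199/20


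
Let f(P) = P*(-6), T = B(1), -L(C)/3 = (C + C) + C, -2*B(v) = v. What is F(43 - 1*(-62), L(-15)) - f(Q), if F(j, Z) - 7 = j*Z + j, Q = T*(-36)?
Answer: 14395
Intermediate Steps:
B(v) = -v/2
L(C) = -9*C (L(C) = -3*((C + C) + C) = -3*(2*C + C) = -9*C)
T = -½ (T = -½*1 = -½ ≈ -0.50000)
Q = 18 (Q = -½*(-36) = 18)
f(P) = -6*P
F(j, Z) = 7 + j + Z*j (F(j, Z) = 7 + (j*Z + j) = 7 + (Z*j + j) = 7 + (j + Z*j) = 7 + j + Z*j)
F(43 - 1*(-62), L(-15)) - f(Q) = (7 + (43 - 1*(-62)) + (-9*(-15))*(43 - 1*(-62))) - (-6)*18 = (7 + (43 + 62) + 135*(43 + 62)) - 1*(-108) = (7 + 105 + 135*105) + 108 = (7 + 105 + 14175) + 108 = 14287 + 108 = 14395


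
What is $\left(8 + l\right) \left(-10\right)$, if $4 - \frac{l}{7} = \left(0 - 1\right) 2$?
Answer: $-500$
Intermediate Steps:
$l = 42$ ($l = 28 - 7 \left(0 - 1\right) 2 = 28 - 7 \left(\left(-1\right) 2\right) = 28 - -14 = 28 + 14 = 42$)
$\left(8 + l\right) \left(-10\right) = \left(8 + 42\right) \left(-10\right) = 50 \left(-10\right) = -500$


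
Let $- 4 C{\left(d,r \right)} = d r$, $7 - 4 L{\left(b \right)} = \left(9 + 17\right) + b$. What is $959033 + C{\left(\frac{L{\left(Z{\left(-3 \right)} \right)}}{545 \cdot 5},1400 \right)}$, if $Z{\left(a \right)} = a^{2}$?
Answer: $\frac{104534695}{109} \approx 9.5903 \cdot 10^{5}$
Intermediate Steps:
$L{\left(b \right)} = - \frac{19}{4} - \frac{b}{4}$ ($L{\left(b \right)} = \frac{7}{4} - \frac{\left(9 + 17\right) + b}{4} = \frac{7}{4} - \frac{26 + b}{4} = \frac{7}{4} - \left(\frac{13}{2} + \frac{b}{4}\right) = - \frac{19}{4} - \frac{b}{4}$)
$C{\left(d,r \right)} = - \frac{d r}{4}$
$959033 + C{\left(\frac{L{\left(Z{\left(-3 \right)} \right)}}{545 \cdot 5},1400 \right)} = 959033 - \frac{1}{4} \frac{- \frac{19}{4} - \frac{\left(-3\right)^{2}}{4}}{545 \cdot 5} \cdot 1400 = 959033 - \frac{1}{4} \frac{- \frac{19}{4} - \frac{9}{4}}{2725} \cdot 1400 = 959033 - \frac{1}{4} \left(- \frac{19}{4} - \frac{9}{4}\right) \frac{1}{2725} \cdot 1400 = 959033 - \frac{1}{4} \left(\left(-7\right) \frac{1}{2725}\right) 1400 = 959033 - \left(- \frac{7}{10900}\right) 1400 = 959033 + \frac{98}{109} = \frac{104534695}{109}$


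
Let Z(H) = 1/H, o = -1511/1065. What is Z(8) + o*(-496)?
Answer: 5996713/8520 ≈ 703.84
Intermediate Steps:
o = -1511/1065 (o = -1511*1/1065 = -1511/1065 ≈ -1.4188)
Z(8) + o*(-496) = 1/8 - 1511/1065*(-496) = ⅛ + 749456/1065 = 5996713/8520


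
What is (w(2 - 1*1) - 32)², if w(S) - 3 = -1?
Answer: 900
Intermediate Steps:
w(S) = 2 (w(S) = 3 - 1 = 2)
(w(2 - 1*1) - 32)² = (2 - 32)² = (-30)² = 900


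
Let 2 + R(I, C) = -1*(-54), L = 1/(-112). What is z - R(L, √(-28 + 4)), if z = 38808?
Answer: 38756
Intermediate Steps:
L = -1/112 ≈ -0.0089286
R(I, C) = 52 (R(I, C) = -2 - 1*(-54) = -2 + 54 = 52)
z - R(L, √(-28 + 4)) = 38808 - 1*52 = 38808 - 52 = 38756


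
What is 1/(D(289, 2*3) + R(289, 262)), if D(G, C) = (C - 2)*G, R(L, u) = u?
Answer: 1/1418 ≈ 0.00070522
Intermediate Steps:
D(G, C) = G*(-2 + C) (D(G, C) = (-2 + C)*G = G*(-2 + C))
1/(D(289, 2*3) + R(289, 262)) = 1/(289*(-2 + 2*3) + 262) = 1/(289*(-2 + 6) + 262) = 1/(289*4 + 262) = 1/(1156 + 262) = 1/1418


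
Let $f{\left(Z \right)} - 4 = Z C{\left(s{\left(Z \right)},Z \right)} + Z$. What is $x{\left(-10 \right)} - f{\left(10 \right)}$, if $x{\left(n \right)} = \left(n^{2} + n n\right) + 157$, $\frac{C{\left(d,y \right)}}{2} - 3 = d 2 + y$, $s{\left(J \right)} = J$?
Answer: $-317$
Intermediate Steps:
$C{\left(d,y \right)} = 6 + 2 y + 4 d$ ($C{\left(d,y \right)} = 6 + 2 \left(d 2 + y\right) = 6 + 2 \left(2 d + y\right) = 6 + 2 \left(y + 2 d\right) = 6 + \left(2 y + 4 d\right) = 6 + 2 y + 4 d$)
$x{\left(n \right)} = 157 + 2 n^{2}$ ($x{\left(n \right)} = \left(n^{2} + n^{2}\right) + 157 = 2 n^{2} + 157 = 157 + 2 n^{2}$)
$f{\left(Z \right)} = 4 + Z + Z \left(6 + 6 Z\right)$ ($f{\left(Z \right)} = 4 + \left(Z \left(6 + 2 Z + 4 Z\right) + Z\right) = 4 + \left(Z \left(6 + 6 Z\right) + Z\right) = 4 + \left(Z + Z \left(6 + 6 Z\right)\right) = 4 + Z + Z \left(6 + 6 Z\right)$)
$x{\left(-10 \right)} - f{\left(10 \right)} = \left(157 + 2 \left(-10\right)^{2}\right) - \left(4 + 10 + 6 \cdot 10 \left(1 + 10\right)\right) = \left(157 + 2 \cdot 100\right) - \left(4 + 10 + 6 \cdot 10 \cdot 11\right) = \left(157 + 200\right) - \left(4 + 10 + 660\right) = 357 - 674 = -317$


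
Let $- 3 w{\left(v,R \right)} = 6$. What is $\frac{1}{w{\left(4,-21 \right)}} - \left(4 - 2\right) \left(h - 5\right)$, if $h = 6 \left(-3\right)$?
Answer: $\frac{91}{2} \approx 45.5$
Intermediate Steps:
$w{\left(v,R \right)} = -2$ ($w{\left(v,R \right)} = \left(- \frac{1}{3}\right) 6 = -2$)
$h = -18$
$\frac{1}{w{\left(4,-21 \right)}} - \left(4 - 2\right) \left(h - 5\right) = \frac{1}{-2} - \left(4 - 2\right) \left(-18 - 5\right) = - \frac{1}{2} - 2 \left(-18 - 5\right) = - \frac{1}{2} - 2 \left(-23\right) = - \frac{1}{2} - -46 = - \frac{1}{2} + 46 = \frac{91}{2}$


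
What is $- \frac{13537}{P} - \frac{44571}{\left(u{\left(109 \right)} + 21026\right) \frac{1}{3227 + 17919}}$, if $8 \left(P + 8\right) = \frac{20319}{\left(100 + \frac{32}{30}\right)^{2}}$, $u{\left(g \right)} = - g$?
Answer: $- \frac{129115598573402302}{2981019910453} \approx -43313.0$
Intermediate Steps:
$P = - \frac{142516609}{18386048}$ ($P = -8 + \frac{20319 \frac{1}{\left(100 + \frac{32}{30}\right)^{2}}}{8} = -8 + \frac{20319 \frac{1}{\left(100 + 32 \cdot \frac{1}{30}\right)^{2}}}{8} = -8 + \frac{20319 \frac{1}{\left(100 + \frac{16}{15}\right)^{2}}}{8} = -8 + \frac{20319 \frac{1}{\left(\frac{1516}{15}\right)^{2}}}{8} = -8 + \frac{20319 \frac{1}{\frac{2298256}{225}}}{8} = -8 + \frac{20319 \cdot \frac{225}{2298256}}{8} = -8 + \frac{1}{8} \cdot \frac{4571775}{2298256} = -8 + \frac{4571775}{18386048} = - \frac{142516609}{18386048} \approx -7.7513$)
$- \frac{13537}{P} - \frac{44571}{\left(u{\left(109 \right)} + 21026\right) \frac{1}{3227 + 17919}} = - \frac{13537}{- \frac{142516609}{18386048}} - \frac{44571}{\left(\left(-1\right) 109 + 21026\right) \frac{1}{3227 + 17919}} = \left(-13537\right) \left(- \frac{18386048}{142516609}\right) - \frac{44571}{\left(-109 + 21026\right) \frac{1}{21146}} = \frac{248891931776}{142516609} - \frac{44571}{20917 \cdot \frac{1}{21146}} = \frac{248891931776}{142516609} - \frac{44571}{\frac{20917}{21146}} = \frac{248891931776}{142516609} - \frac{942498366}{20917} = - \frac{129115598573402302}{2981019910453}$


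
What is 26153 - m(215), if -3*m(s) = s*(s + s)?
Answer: 170909/3 ≈ 56970.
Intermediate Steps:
m(s) = -2*s**2/3 (m(s) = -s*(s + s)/3 = -s*2*s/3 = -2*s**2/3)
26153 - m(215) = 26153 - (-2)*215**2/3 = 26153 - (-2)*46225/3 = 26153 - 1*(-92450/3) = 26153 + 92450/3 = 170909/3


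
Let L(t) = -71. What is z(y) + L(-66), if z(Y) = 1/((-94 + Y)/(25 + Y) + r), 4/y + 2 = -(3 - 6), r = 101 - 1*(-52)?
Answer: -308608/4347 ≈ -70.993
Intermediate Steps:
r = 153 (r = 101 + 52 = 153)
y = 4 (y = 4/(-2 - (3 - 6)) = 4/(-2 - 1*(-3)) = 4/(-2 + 3) = 4/1 = 4*1 = 4)
z(Y) = 1/(153 + (-94 + Y)/(25 + Y)) (z(Y) = 1/((-94 + Y)/(25 + Y) + 153) = 1/(153 + (-94 + Y)/(25 + Y)))
z(y) + L(-66) = (25 + 4)/(7*(533 + 22*4)) - 71 = (⅐)*29/(533 + 88) - 71 = (⅐)*29/621 - 71 = (⅐)*(1/621)*29 - 71 = 29/4347 - 71 = -308608/4347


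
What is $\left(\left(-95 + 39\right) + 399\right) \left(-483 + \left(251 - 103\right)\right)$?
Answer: $-114905$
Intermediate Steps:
$\left(\left(-95 + 39\right) + 399\right) \left(-483 + \left(251 - 103\right)\right) = \left(-56 + 399\right) \left(-483 + 148\right) = 343 \left(-335\right) = -114905$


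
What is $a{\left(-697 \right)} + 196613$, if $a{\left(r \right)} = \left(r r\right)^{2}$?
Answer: $236010581094$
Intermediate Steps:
$a{\left(r \right)} = r^{4}$ ($a{\left(r \right)} = \left(r^{2}\right)^{2} = r^{4}$)
$a{\left(-697 \right)} + 196613 = \left(-697\right)^{4} + 196613 = 236010384481 + 196613 = 236010581094$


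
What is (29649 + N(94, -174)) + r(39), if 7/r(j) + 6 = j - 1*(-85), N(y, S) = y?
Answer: 3509681/118 ≈ 29743.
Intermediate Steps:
r(j) = 7/(79 + j) (r(j) = 7/(-6 + (j - 1*(-85))) = 7/(-6 + (j + 85)) = 7/(-6 + (85 + j)) = 7/(79 + j))
(29649 + N(94, -174)) + r(39) = (29649 + 94) + 7/(79 + 39) = 29743 + 7/118 = 3509681/118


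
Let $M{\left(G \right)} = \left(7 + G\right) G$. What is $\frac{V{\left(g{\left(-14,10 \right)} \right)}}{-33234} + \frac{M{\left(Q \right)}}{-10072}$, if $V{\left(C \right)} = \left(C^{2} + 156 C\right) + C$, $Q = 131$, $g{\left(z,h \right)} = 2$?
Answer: $- \frac{50333929}{27894404} \approx -1.8044$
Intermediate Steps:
$M{\left(G \right)} = G \left(7 + G\right)$
$V{\left(C \right)} = C^{2} + 157 C$
$\frac{V{\left(g{\left(-14,10 \right)} \right)}}{-33234} + \frac{M{\left(Q \right)}}{-10072} = \frac{2 \left(157 + 2\right)}{-33234} + \frac{131 \left(7 + 131\right)}{-10072} = 2 \cdot 159 \left(- \frac{1}{33234}\right) + 131 \cdot 138 \left(- \frac{1}{10072}\right) = 318 \left(- \frac{1}{33234}\right) + 18078 \left(- \frac{1}{10072}\right) = - \frac{53}{5539} - \frac{9039}{5036} = - \frac{50333929}{27894404}$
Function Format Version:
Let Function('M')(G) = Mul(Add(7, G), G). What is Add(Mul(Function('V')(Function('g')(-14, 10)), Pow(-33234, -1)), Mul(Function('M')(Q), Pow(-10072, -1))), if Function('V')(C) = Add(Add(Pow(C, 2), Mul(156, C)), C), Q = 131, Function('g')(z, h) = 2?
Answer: Rational(-50333929, 27894404) ≈ -1.8044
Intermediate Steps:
Function('M')(G) = Mul(G, Add(7, G))
Function('V')(C) = Add(Pow(C, 2), Mul(157, C))
Add(Mul(Function('V')(Function('g')(-14, 10)), Pow(-33234, -1)), Mul(Function('M')(Q), Pow(-10072, -1))) = Add(Mul(Mul(2, Add(157, 2)), Pow(-33234, -1)), Mul(Mul(131, Add(7, 131)), Pow(-10072, -1))) = Add(Mul(Mul(2, 159), Rational(-1, 33234)), Mul(Mul(131, 138), Rational(-1, 10072))) = Add(Mul(318, Rational(-1, 33234)), Mul(18078, Rational(-1, 10072))) = Add(Rational(-53, 5539), Rational(-9039, 5036)) = Rational(-50333929, 27894404)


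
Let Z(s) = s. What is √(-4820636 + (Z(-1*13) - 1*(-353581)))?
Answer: 2*I*√1116767 ≈ 2113.5*I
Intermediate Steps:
√(-4820636 + (Z(-1*13) - 1*(-353581))) = √(-4820636 + (-1*13 - 1*(-353581))) = √(-4820636 + (-13 + 353581)) = √(-4820636 + 353568) = √(-4467068) = 2*I*√1116767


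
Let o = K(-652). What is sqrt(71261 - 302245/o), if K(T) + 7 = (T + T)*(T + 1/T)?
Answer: sqrt(5723378959787646)/283401 ≈ 266.95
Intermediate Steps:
K(T) = -7 + 2*T*(T + 1/T) (K(T) = -7 + (T + T)*(T + 1/T) = -7 + (2*T)*(T + 1/T) = -7 + 2*T*(T + 1/T))
o = 850203 (o = -5 + 2*(-652)**2 = -5 + 2*425104 = -5 + 850208 = 850203)
sqrt(71261 - 302245/o) = sqrt(71261 - 302245/850203) = sqrt(60586013738/850203) = sqrt(5723378959787646)/283401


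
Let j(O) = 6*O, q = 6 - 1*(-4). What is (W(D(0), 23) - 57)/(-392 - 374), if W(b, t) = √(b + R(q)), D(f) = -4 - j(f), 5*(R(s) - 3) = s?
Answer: 28/383 ≈ 0.073107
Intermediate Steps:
q = 10 (q = 6 + 4 = 10)
R(s) = 3 + s/5
D(f) = -4 - 6*f
W(b, t) = √(5 + b) (W(b, t) = √(b + (3 + (⅕)*10)) = √(b + (3 + 2)) = √(b + 5) = √(5 + b))
(W(D(0), 23) - 57)/(-392 - 374) = (√(5 + (-4 - 6*0)) - 57)/(-392 - 374) = (√(5 + (-4 + 0)) - 57)/(-766) = (√(5 - 4) - 57)*(-1/766) = (√1 - 57)*(-1/766) = (1 - 57)*(-1/766) = -56*(-1/766) = 28/383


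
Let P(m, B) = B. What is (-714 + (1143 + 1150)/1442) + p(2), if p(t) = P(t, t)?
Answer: -1024411/1442 ≈ -710.41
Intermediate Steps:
p(t) = t
(-714 + (1143 + 1150)/1442) + p(2) = (-714 + (1143 + 1150)/1442) + 2 = (-714 + 2293*(1/1442)) + 2 = (-714 + 2293/1442) + 2 = -1027295/1442 + 2 = -1024411/1442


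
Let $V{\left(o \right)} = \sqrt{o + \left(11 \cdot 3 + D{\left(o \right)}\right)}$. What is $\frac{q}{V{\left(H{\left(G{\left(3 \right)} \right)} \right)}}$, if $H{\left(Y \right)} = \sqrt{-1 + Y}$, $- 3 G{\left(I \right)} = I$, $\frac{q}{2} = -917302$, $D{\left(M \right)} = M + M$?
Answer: $- \frac{1834604 \sqrt{3}}{3 \sqrt{11 + i \sqrt{2}}} \approx -3.1741 \cdot 10^{5} + 20320.0 i$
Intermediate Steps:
$D{\left(M \right)} = 2 M$
$q = -1834604$ ($q = 2 \left(-917302\right) = -1834604$)
$G{\left(I \right)} = - \frac{I}{3}$
$V{\left(o \right)} = \sqrt{33 + 3 o}$ ($V{\left(o \right)} = \sqrt{o + \left(11 \cdot 3 + 2 o\right)} = \sqrt{o + \left(33 + 2 o\right)} = \sqrt{33 + 3 o}$)
$\frac{q}{V{\left(H{\left(G{\left(3 \right)} \right)} \right)}} = - \frac{1834604}{\sqrt{33 + 3 \sqrt{-1 - 1}}} = - \frac{1834604}{\sqrt{33 + 3 \sqrt{-2}}} = - \frac{1834604}{\sqrt{33 + 3 i \sqrt{2}}}$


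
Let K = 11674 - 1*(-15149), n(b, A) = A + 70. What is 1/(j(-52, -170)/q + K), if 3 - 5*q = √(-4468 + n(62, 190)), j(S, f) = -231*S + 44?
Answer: 113293431/3047354049433 - 241120*I*√263/3047354049433 ≈ 3.7178e-5 - 1.2832e-6*I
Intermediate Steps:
n(b, A) = 70 + A
j(S, f) = 44 - 231*S
K = 26823 (K = 11674 + 15149 = 26823)
q = ⅗ - 4*I*√263/5 (q = ⅗ - √(-4468 + (70 + 190))/5 = ⅗ - √(-4468 + 260)/5 = ⅗ - 4*I*√263/5 ≈ 0.6 - 12.974*I)
1/(j(-52, -170)/q + K) = 1/((44 - 231*(-52))/(⅗ - 4*I*√263/5) + 26823) = 1/((44 + 12012)/(⅗ - 4*I*√263/5) + 26823) = 1/(12056/(⅗ - 4*I*√263/5) + 26823) = 1/(26823 + 12056/(⅗ - 4*I*√263/5))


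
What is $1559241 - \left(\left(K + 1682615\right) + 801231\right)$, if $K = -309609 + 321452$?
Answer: $-936448$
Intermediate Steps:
$K = 11843$
$1559241 - \left(\left(K + 1682615\right) + 801231\right) = 1559241 - \left(\left(11843 + 1682615\right) + 801231\right) = 1559241 - \left(1694458 + 801231\right) = 1559241 - 2495689 = -936448$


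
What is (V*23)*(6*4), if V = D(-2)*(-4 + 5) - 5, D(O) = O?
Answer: -3864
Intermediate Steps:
V = -7 (V = -2*(-4 + 5) - 5 = -2*1 - 5 = -2 - 5 = -7)
(V*23)*(6*4) = (-7*23)*(6*4) = -161*24 = -3864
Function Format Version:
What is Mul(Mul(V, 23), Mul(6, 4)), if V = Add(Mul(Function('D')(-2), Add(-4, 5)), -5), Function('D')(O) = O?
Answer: -3864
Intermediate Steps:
V = -7 (V = Add(Mul(-2, Add(-4, 5)), -5) = Add(Mul(-2, 1), -5) = Add(-2, -5) = -7)
Mul(Mul(V, 23), Mul(6, 4)) = Mul(Mul(-7, 23), Mul(6, 4)) = Mul(-161, 24) = -3864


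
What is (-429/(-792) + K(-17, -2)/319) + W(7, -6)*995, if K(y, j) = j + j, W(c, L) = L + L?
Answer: -91408589/7656 ≈ -11939.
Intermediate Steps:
W(c, L) = 2*L
K(y, j) = 2*j
(-429/(-792) + K(-17, -2)/319) + W(7, -6)*995 = (-429/(-792) + (2*(-2))/319) + (2*(-6))*995 = (-429*(-1/792) - 4*1/319) - 12*995 = (13/24 - 4/319) - 11940 = 4051/7656 - 11940 = -91408589/7656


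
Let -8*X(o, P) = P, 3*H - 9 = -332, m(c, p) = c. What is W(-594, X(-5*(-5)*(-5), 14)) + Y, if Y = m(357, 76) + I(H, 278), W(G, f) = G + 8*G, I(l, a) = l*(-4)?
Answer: -13675/3 ≈ -4558.3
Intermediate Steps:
H = -323/3 (H = 3 + (⅓)*(-332) = 3 - 332/3 = -323/3 ≈ -107.67)
X(o, P) = -P/8
I(l, a) = -4*l
W(G, f) = 9*G
Y = 2363/3 (Y = 357 - 4*(-323/3) = 357 + 1292/3 = 2363/3 ≈ 787.67)
W(-594, X(-5*(-5)*(-5), 14)) + Y = 9*(-594) + 2363/3 = -5346 + 2363/3 = -13675/3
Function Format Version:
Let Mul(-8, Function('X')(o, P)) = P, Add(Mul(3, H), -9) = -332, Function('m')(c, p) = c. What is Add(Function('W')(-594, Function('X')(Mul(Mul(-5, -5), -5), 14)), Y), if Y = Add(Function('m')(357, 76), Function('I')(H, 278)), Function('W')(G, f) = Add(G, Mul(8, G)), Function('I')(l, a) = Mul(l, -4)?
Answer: Rational(-13675, 3) ≈ -4558.3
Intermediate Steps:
H = Rational(-323, 3) (H = Add(3, Mul(Rational(1, 3), -332)) = Add(3, Rational(-332, 3)) = Rational(-323, 3) ≈ -107.67)
Function('X')(o, P) = Mul(Rational(-1, 8), P)
Function('I')(l, a) = Mul(-4, l)
Function('W')(G, f) = Mul(9, G)
Y = Rational(2363, 3) (Y = Add(357, Mul(-4, Rational(-323, 3))) = Add(357, Rational(1292, 3)) = Rational(2363, 3) ≈ 787.67)
Add(Function('W')(-594, Function('X')(Mul(Mul(-5, -5), -5), 14)), Y) = Add(Mul(9, -594), Rational(2363, 3)) = Add(-5346, Rational(2363, 3)) = Rational(-13675, 3)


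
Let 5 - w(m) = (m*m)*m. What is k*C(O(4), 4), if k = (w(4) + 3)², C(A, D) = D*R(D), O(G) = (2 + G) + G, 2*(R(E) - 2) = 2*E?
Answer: 75264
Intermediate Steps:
R(E) = 2 + E (R(E) = 2 + (2*E)/2 = 2 + E)
O(G) = 2 + 2*G
C(A, D) = D*(2 + D)
w(m) = 5 - m³ (w(m) = 5 - m*m*m = 5 - m²*m = 5 - m³)
k = 3136 (k = ((5 - 1*4³) + 3)² = ((5 - 1*64) + 3)² = ((5 - 64) + 3)² = (-59 + 3)² = (-56)² = 3136)
k*C(O(4), 4) = 3136*(4*(2 + 4)) = 3136*(4*6) = 3136*24 = 75264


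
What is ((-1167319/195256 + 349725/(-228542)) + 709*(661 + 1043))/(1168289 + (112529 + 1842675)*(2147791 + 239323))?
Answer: 26955881749925387/104137167714880274998920 ≈ 2.5885e-7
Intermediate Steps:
((-1167319/195256 + 349725/(-228542)) + 709*(661 + 1043))/(1168289 + (112529 + 1842675)*(2147791 + 239323)) = ((-1167319*1/195256 + 349725*(-1/228542)) + 709*1704)/(1168289 + 1955204*2387114) = ((-1167319/195256 - 349725/228542) + 1208136)/(1168289 + 4667294841256) = (-167533661749/22312098376 + 1208136)/4667296009545 = (26955881749925387/22312098376)*(1/4667296009545) = 26955881749925387/104137167714880274998920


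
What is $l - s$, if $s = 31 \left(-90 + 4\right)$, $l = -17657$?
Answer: $-14991$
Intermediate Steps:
$s = -2666$ ($s = 31 \left(-86\right) = -2666$)
$l - s = -17657 - -2666 = -17657 + 2666 = -14991$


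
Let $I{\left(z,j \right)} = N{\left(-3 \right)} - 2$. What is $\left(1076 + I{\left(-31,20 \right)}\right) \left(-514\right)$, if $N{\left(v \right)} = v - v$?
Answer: $-552036$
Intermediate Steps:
$N{\left(v \right)} = 0$
$I{\left(z,j \right)} = -2$ ($I{\left(z,j \right)} = 0 - 2 = -2$)
$\left(1076 + I{\left(-31,20 \right)}\right) \left(-514\right) = \left(1076 - 2\right) \left(-514\right) = 1074 \left(-514\right) = -552036$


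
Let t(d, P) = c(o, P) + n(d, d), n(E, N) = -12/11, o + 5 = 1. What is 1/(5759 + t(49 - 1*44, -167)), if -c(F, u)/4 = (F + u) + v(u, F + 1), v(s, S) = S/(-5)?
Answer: 55/354173 ≈ 0.00015529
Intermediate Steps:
o = -4 (o = -5 + 1 = -4)
v(s, S) = -S/5 (v(s, S) = S*(-1/5) = -S/5)
n(E, N) = -12/11 (n(E, N) = -12*1/11 = -12/11)
c(F, u) = 4/5 - 4*u - 16*F/5 (c(F, u) = -4*((F + u) - (F + 1)/5) = -4*((F + u) - (1 + F)/5) = -4*((F + u) + (-1/5 - F/5)) = -4*(-1/5 + u + 4*F/5) = 4/5 - 4*u - 16*F/5)
t(d, P) = 688/55 - 4*P (t(d, P) = (4/5 - 4*P - 16/5*(-4)) - 12/11 = (4/5 - 4*P + 64/5) - 12/11 = (68/5 - 4*P) - 12/11 = 688/55 - 4*P)
1/(5759 + t(49 - 1*44, -167)) = 1/(5759 + (688/55 - 4*(-167))) = 1/(5759 + (688/55 + 668)) = 1/(5759 + 37428/55) = 1/(354173/55) = 55/354173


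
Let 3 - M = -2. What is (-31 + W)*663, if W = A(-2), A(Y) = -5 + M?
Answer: -20553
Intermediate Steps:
M = 5 (M = 3 - 1*(-2) = 3 + 2 = 5)
A(Y) = 0 (A(Y) = -5 + 5 = 0)
W = 0
(-31 + W)*663 = (-31 + 0)*663 = -31*663 = -20553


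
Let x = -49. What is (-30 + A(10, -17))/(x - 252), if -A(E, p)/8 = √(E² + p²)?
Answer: 30/301 + 8*√389/301 ≈ 0.62387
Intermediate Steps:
A(E, p) = -8*√(E² + p²)
(-30 + A(10, -17))/(x - 252) = (-30 - 8*√(10² + (-17)²))/(-49 - 252) = (-30 - 8*√(100 + 289))/(-301) = (-30 - 8*√389)*(-1/301) = 30/301 + 8*√389/301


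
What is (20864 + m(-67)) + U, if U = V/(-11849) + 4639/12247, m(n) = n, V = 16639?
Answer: 3017801667969/145114703 ≈ 20796.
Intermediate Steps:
U = -148810322/145114703 (U = 16639/(-11849) + 4639/12247 = 16639*(-1/11849) + 4639*(1/12247) = -16639/11849 + 4639/12247 = -148810322/145114703 ≈ -1.0255)
(20864 + m(-67)) + U = (20864 - 67) - 148810322/145114703 = 20797 - 148810322/145114703 = 3017801667969/145114703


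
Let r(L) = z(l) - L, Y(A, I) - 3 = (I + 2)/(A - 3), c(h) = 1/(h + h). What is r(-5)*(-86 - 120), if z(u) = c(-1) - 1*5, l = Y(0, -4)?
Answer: 103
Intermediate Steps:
c(h) = 1/(2*h)
Y(A, I) = 3 + (2 + I)/(-3 + A) (Y(A, I) = 3 + (I + 2)/(A - 3) = 3 + (2 + I)/(-3 + A))
l = 11/3 (l = (-7 - 4 + 3*0)/(-3 + 0) = (-7 - 4 + 0)/(-3) = -⅓*(-11) = 11/3 ≈ 3.6667)
z(u) = -11/2 (z(u) = (½)/(-1) - 1*5 = (½)*(-1) - 5 = -½ - 5 = -11/2)
r(L) = -11/2 - L
r(-5)*(-86 - 120) = (-11/2 - 1*(-5))*(-86 - 120) = (-11/2 + 5)*(-206) = -½*(-206) = 103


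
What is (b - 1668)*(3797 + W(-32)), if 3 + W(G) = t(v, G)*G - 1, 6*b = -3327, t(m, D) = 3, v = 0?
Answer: -16433165/2 ≈ -8.2166e+6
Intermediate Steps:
b = -1109/2 (b = (1/6)*(-3327) = -1109/2 ≈ -554.50)
W(G) = -4 + 3*G (W(G) = -3 + (3*G - 1) = -3 + (-1 + 3*G) = -4 + 3*G)
(b - 1668)*(3797 + W(-32)) = (-1109/2 - 1668)*(3797 + (-4 + 3*(-32))) = -4445*(3797 + (-4 - 96))/2 = -4445*(3797 - 100)/2 = -4445/2*3697 = -16433165/2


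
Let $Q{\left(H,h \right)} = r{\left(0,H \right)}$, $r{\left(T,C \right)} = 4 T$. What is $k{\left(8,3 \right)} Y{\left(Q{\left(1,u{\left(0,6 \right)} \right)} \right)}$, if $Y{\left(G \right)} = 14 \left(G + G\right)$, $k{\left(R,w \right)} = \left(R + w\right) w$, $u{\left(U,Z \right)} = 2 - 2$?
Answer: $0$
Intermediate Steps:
$u{\left(U,Z \right)} = 0$ ($u{\left(U,Z \right)} = 2 - 2 = 0$)
$k{\left(R,w \right)} = w \left(R + w\right)$
$Q{\left(H,h \right)} = 0$ ($Q{\left(H,h \right)} = 4 \cdot 0 = 0$)
$Y{\left(G \right)} = 28 G$ ($Y{\left(G \right)} = 14 \cdot 2 G = 28 G$)
$k{\left(8,3 \right)} Y{\left(Q{\left(1,u{\left(0,6 \right)} \right)} \right)} = 3 \left(8 + 3\right) 28 \cdot 0 = 3 \cdot 11 \cdot 0 = 33 \cdot 0 = 0$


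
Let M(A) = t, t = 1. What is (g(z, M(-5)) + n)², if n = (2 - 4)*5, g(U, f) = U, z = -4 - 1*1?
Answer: 225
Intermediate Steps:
M(A) = 1
z = -5 (z = -4 - 1 = -5)
n = -10 (n = -2*5 = -10)
(g(z, M(-5)) + n)² = (-5 - 10)² = (-15)² = 225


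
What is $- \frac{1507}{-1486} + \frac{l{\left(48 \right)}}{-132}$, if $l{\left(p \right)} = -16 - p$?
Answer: $\frac{73507}{49038} \approx 1.499$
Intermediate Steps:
$- \frac{1507}{-1486} + \frac{l{\left(48 \right)}}{-132} = - \frac{1507}{-1486} + \frac{-16 - 48}{-132} = \left(-1507\right) \left(- \frac{1}{1486}\right) + \left(-16 - 48\right) \left(- \frac{1}{132}\right) = \frac{1507}{1486} - - \frac{16}{33} = \frac{1507}{1486} + \frac{16}{33} = \frac{73507}{49038}$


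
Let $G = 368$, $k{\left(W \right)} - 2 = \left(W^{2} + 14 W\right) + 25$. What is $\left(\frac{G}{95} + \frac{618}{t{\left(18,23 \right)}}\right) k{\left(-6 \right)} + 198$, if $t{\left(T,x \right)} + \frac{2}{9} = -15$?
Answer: $\frac{12614424}{13015} \approx 969.22$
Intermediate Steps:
$k{\left(W \right)} = 27 + W^{2} + 14 W$ ($k{\left(W \right)} = 2 + \left(\left(W^{2} + 14 W\right) + 25\right) = 2 + \left(25 + W^{2} + 14 W\right) = 27 + W^{2} + 14 W$)
$t{\left(T,x \right)} = - \frac{137}{9}$ ($t{\left(T,x \right)} = - \frac{2}{9} - 15 = - \frac{137}{9}$)
$\left(\frac{G}{95} + \frac{618}{t{\left(18,23 \right)}}\right) k{\left(-6 \right)} + 198 = \left(\frac{368}{95} + \frac{618}{- \frac{137}{9}}\right) \left(27 + \left(-6\right)^{2} + 14 \left(-6\right)\right) + 198 = \left(368 \cdot \frac{1}{95} + 618 \left(- \frac{9}{137}\right)\right) \left(27 + 36 - 84\right) + 198 = \left(\frac{368}{95} - \frac{5562}{137}\right) \left(-21\right) + 198 = \left(- \frac{477974}{13015}\right) \left(-21\right) + 198 = \frac{10037454}{13015} + 198 = \frac{12614424}{13015}$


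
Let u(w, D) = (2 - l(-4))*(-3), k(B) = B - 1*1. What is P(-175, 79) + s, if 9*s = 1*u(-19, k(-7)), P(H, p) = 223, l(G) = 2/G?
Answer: 1333/6 ≈ 222.17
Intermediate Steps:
k(B) = -1 + B (k(B) = B - 1 = -1 + B)
u(w, D) = -15/2 (u(w, D) = (2 - 2/(-4))*(-3) = (2 - 2*(-1)/4)*(-3) = (2 - 1*(-½))*(-3) = (2 + ½)*(-3) = (5/2)*(-3) = -15/2)
s = -⅚ (s = (1*(-15/2))/9 = (⅑)*(-15/2) = -⅚ ≈ -0.83333)
P(-175, 79) + s = 223 - ⅚ = 1333/6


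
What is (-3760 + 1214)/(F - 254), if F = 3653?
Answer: -2546/3399 ≈ -0.74904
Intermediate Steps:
(-3760 + 1214)/(F - 254) = (-3760 + 1214)/(3653 - 254) = -2546/3399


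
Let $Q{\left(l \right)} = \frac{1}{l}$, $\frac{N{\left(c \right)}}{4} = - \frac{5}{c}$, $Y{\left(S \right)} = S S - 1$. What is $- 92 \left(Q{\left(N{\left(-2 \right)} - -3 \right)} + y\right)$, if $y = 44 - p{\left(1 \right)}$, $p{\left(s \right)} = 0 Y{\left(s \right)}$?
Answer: $- \frac{52716}{13} \approx -4055.1$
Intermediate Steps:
$Y{\left(S \right)} = -1 + S^{2}$ ($Y{\left(S \right)} = S^{2} - 1 = -1 + S^{2}$)
$N{\left(c \right)} = - \frac{20}{c}$ ($N{\left(c \right)} = 4 \left(- \frac{5}{c}\right) = - \frac{20}{c}$)
$p{\left(s \right)} = 0$ ($p{\left(s \right)} = 0 \left(-1 + s^{2}\right) = 0$)
$y = 44$ ($y = 44 - 0 = 44 + 0 = 44$)
$- 92 \left(Q{\left(N{\left(-2 \right)} - -3 \right)} + y\right) = - 92 \left(\frac{1}{- \frac{20}{-2} - -3} + 44\right) = - 92 \left(\frac{1}{\left(-20\right) \left(- \frac{1}{2}\right) + 3} + 44\right) = - 92 \left(\frac{1}{10 + 3} + 44\right) = - 92 \left(\frac{1}{13} + 44\right) = \left(-92\right) \frac{573}{13} = - \frac{52716}{13}$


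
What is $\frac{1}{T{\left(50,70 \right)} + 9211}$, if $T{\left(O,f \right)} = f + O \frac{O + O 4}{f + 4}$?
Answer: $\frac{37}{349647} \approx 0.00010582$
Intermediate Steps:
$T{\left(O,f \right)} = f + \frac{5 O^{2}}{4 + f}$ ($T{\left(O,f \right)} = f + O \frac{O + 4 O}{4 + f} = f + O \frac{5 O}{4 + f} = f + \frac{5 O^{2}}{4 + f}$)
$\frac{1}{T{\left(50,70 \right)} + 9211} = \frac{1}{\frac{70^{2} + 4 \cdot 70 + 5 \cdot 50^{2}}{4 + 70} + 9211} = \frac{1}{\frac{4900 + 280 + 5 \cdot 2500}{74} + 9211} = \frac{1}{\frac{4900 + 280 + 12500}{74} + 9211} = \frac{1}{\frac{1}{74} \cdot 17680 + 9211} = \frac{1}{\frac{8840}{37} + 9211} = \frac{1}{\frac{349647}{37}} = \frac{37}{349647}$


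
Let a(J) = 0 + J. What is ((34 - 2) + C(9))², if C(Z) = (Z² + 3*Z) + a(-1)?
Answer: 19321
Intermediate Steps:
a(J) = J
C(Z) = -1 + Z² + 3*Z (C(Z) = (Z² + 3*Z) - 1 = -1 + Z² + 3*Z)
((34 - 2) + C(9))² = ((34 - 2) + (-1 + 9² + 3*9))² = (32 + (-1 + 81 + 27))² = (32 + 107)² = 139² = 19321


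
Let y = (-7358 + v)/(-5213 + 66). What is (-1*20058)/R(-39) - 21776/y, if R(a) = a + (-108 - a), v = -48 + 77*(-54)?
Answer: -494700211/52038 ≈ -9506.5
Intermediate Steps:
v = -4206 (v = -48 - 4158 = -4206)
R(a) = -108
y = 11564/5147 (y = (-7358 - 4206)/(-5213 + 66) = -11564/(-5147) = -11564*(-1/5147) = 11564/5147 ≈ 2.2467)
(-1*20058)/R(-39) - 21776/y = -1*20058/(-108) - 21776/11564/5147 = -20058*(-1/108) - 21776*5147/11564 = 3343/18 - 28020268/2891 = -494700211/52038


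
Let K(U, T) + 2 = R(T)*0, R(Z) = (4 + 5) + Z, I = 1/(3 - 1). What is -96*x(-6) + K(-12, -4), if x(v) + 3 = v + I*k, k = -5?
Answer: 1102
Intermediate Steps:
I = ½ (I = 1/2 = ½ ≈ 0.50000)
R(Z) = 9 + Z
K(U, T) = -2 (K(U, T) = -2 + (9 + T)*0 = -2 + 0 = -2)
x(v) = -11/2 + v (x(v) = -3 + (v + (½)*(-5)) = -3 + (v - 5/2) = -3 + (-5/2 + v) = -11/2 + v)
-96*x(-6) + K(-12, -4) = -96*(-11/2 - 6) - 2 = -96*(-23/2) - 2 = 1104 - 2 = 1102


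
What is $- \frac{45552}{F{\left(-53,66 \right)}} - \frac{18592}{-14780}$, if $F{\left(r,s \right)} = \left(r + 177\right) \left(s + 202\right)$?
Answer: $- \frac{865769}{7674515} \approx -0.11281$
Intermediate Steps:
$F{\left(r,s \right)} = \left(177 + r\right) \left(202 + s\right)$
$- \frac{45552}{F{\left(-53,66 \right)}} - \frac{18592}{-14780} = - \frac{45552}{35754 + 177 \cdot 66 + 202 \left(-53\right) - 3498} - \frac{18592}{-14780} = - \frac{45552}{35754 + 11682 - 10706 - 3498} - - \frac{4648}{3695} = - \frac{45552}{33232} + \frac{4648}{3695} = \left(-45552\right) \frac{1}{33232} + \frac{4648}{3695} = - \frac{2847}{2077} + \frac{4648}{3695} = - \frac{865769}{7674515}$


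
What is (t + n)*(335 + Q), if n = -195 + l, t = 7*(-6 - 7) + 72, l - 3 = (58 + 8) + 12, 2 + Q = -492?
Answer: 21147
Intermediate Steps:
Q = -494 (Q = -2 - 492 = -494)
l = 81 (l = 3 + ((58 + 8) + 12) = 3 + (66 + 12) = 3 + 78 = 81)
t = -19 (t = 7*(-13) + 72 = -91 + 72 = -19)
n = -114 (n = -195 + 81 = -114)
(t + n)*(335 + Q) = (-19 - 114)*(335 - 494) = -133*(-159) = 21147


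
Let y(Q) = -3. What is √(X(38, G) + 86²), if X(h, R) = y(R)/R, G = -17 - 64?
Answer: √599079/9 ≈ 86.000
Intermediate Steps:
G = -81
X(h, R) = -3/R
√(X(38, G) + 86²) = √(-3/(-81) + 86²) = √(-3*(-1/81) + 7396) = √(1/27 + 7396) = √(199693/27) = √599079/9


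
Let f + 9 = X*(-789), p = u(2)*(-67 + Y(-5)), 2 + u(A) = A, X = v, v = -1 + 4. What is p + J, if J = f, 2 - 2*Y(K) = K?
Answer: -2376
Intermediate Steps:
v = 3
Y(K) = 1 - K/2
X = 3
u(A) = -2 + A
p = 0 (p = (-2 + 2)*(-67 + (1 - ½*(-5))) = 0*(-67 + (1 + 5/2)) = 0*(-67 + 7/2) = 0*(-127/2) = 0)
f = -2376 (f = -9 + 3*(-789) = -9 - 2367 = -2376)
J = -2376
p + J = 0 - 2376 = -2376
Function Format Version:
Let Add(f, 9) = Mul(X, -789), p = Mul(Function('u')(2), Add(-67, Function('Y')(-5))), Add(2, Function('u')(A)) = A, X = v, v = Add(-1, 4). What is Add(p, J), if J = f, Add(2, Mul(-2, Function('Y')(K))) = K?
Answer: -2376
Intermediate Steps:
v = 3
Function('Y')(K) = Add(1, Mul(Rational(-1, 2), K))
X = 3
Function('u')(A) = Add(-2, A)
p = 0 (p = Mul(Add(-2, 2), Add(-67, Add(1, Mul(Rational(-1, 2), -5)))) = Mul(0, Add(-67, Add(1, Rational(5, 2)))) = Mul(0, Add(-67, Rational(7, 2))) = Mul(0, Rational(-127, 2)) = 0)
f = -2376 (f = Add(-9, Mul(3, -789)) = Add(-9, -2367) = -2376)
J = -2376
Add(p, J) = Add(0, -2376) = -2376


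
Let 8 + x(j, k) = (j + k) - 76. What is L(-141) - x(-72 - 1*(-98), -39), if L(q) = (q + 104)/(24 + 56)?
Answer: 7723/80 ≈ 96.537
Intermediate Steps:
x(j, k) = -84 + j + k (x(j, k) = -8 + ((j + k) - 76) = -8 + (-76 + j + k) = -84 + j + k)
L(q) = 13/10 + q/80 (L(q) = (104 + q)/80 = (104 + q)*(1/80) = 13/10 + q/80)
L(-141) - x(-72 - 1*(-98), -39) = (13/10 + (1/80)*(-141)) - (-84 + (-72 - 1*(-98)) - 39) = (13/10 - 141/80) - (-84 + (-72 + 98) - 39) = -37/80 - (-84 + 26 - 39) = -37/80 - 1*(-97) = -37/80 + 97 = 7723/80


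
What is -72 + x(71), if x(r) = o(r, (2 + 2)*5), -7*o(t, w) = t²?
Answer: -5545/7 ≈ -792.14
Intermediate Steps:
o(t, w) = -t²/7
x(r) = -r²/7
-72 + x(71) = -72 - ⅐*71² = -72 - ⅐*5041 = -72 - 5041/7 = -5545/7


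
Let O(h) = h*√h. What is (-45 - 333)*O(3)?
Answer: -1134*√3 ≈ -1964.1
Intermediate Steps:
O(h) = h^(3/2)
(-45 - 333)*O(3) = (-45 - 333)*3^(3/2) = -1134*√3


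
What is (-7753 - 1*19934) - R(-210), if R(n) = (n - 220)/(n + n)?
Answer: -1162897/42 ≈ -27688.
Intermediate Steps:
R(n) = (-220 + n)/(2*n) (R(n) = (-220 + n)/((2*n)) = (-220 + n)*(1/(2*n)) = (-220 + n)/(2*n))
(-7753 - 1*19934) - R(-210) = (-7753 - 1*19934) - (-220 - 210)/(2*(-210)) = (-7753 - 19934) - (-1)*(-430)/(2*210) = -27687 - 1*43/42 = -27687 - 43/42 = -1162897/42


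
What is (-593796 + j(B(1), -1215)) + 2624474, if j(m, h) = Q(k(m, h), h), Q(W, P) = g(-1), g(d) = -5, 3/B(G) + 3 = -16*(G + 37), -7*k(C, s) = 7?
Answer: 2030673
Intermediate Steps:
k(C, s) = -1 (k(C, s) = -1/7*7 = -1)
B(G) = 3/(-595 - 16*G) (B(G) = 3/(-3 - 16*(G + 37)) = 3/(-3 - 16*(37 + G)) = 3/(-3 + (-592 - 16*G)) = 3/(-595 - 16*G))
Q(W, P) = -5
j(m, h) = -5
(-593796 + j(B(1), -1215)) + 2624474 = (-593796 - 5) + 2624474 = -593801 + 2624474 = 2030673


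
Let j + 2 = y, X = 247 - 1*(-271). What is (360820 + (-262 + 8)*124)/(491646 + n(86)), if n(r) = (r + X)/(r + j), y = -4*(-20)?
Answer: 13502284/20157637 ≈ 0.66983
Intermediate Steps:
y = 80
X = 518 (X = 247 + 271 = 518)
j = 78 (j = -2 + 80 = 78)
n(r) = (518 + r)/(78 + r) (n(r) = (r + 518)/(r + 78) = (518 + r)/(78 + r))
(360820 + (-262 + 8)*124)/(491646 + n(86)) = (360820 + (-262 + 8)*124)/(491646 + (518 + 86)/(78 + 86)) = (360820 - 254*124)/(491646 + 604/164) = (360820 - 31496)/(491646 + (1/164)*604) = 329324/(491646 + 151/41) = 329324/(20157637/41) = 329324*(41/20157637) = 13502284/20157637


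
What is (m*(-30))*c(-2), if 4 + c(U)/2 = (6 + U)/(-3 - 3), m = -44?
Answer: -12320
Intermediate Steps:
c(U) = -10 - U/3 (c(U) = -8 + 2*((6 + U)/(-3 - 3)) = -8 + 2*((6 + U)/(-6)) = -8 + 2*((6 + U)*(-1/6)) = -8 + 2*(-1 - U/6) = -8 + (-2 - U/3) = -10 - U/3)
(m*(-30))*c(-2) = (-44*(-30))*(-10 - 1/3*(-2)) = 1320*(-10 + 2/3) = 1320*(-28/3) = -12320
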